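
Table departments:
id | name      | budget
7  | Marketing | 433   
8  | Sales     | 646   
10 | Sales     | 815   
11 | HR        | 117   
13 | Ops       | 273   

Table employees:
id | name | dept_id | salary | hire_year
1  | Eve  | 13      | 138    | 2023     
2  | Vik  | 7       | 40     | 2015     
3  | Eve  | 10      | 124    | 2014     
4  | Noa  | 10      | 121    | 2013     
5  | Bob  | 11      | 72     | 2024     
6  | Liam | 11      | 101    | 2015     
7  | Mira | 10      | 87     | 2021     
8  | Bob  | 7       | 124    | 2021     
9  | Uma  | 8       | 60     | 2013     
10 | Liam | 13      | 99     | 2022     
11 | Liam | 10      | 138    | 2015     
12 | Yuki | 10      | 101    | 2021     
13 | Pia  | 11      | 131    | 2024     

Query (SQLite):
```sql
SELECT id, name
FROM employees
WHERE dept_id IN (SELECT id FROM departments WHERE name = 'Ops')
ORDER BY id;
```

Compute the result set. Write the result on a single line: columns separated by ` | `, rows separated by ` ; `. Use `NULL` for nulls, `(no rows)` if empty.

1 | Eve ; 10 | Liam

Inner query: departments.id where name = 'Ops'.
Outer: keep employees rows whose dept_id is in that set.
Inner query → {13}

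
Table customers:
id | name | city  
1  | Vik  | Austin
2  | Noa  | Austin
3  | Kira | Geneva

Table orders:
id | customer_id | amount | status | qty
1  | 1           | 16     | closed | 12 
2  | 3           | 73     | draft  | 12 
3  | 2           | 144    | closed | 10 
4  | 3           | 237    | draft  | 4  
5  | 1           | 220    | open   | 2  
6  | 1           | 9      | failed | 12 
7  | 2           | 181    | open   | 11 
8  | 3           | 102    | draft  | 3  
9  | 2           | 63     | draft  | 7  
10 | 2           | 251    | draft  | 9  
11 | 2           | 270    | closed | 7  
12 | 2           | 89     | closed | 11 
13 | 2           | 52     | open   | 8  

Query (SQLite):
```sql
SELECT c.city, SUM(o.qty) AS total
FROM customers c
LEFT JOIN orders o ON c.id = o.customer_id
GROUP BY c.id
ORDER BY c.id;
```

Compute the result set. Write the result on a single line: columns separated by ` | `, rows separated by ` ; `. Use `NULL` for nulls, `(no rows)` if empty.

LEFT JOIN keeps every customers row; unmatched ones get NULL for orders columns.
Group by customers.id and compute SUM(o.qty). SUM over an all-NULL group is NULL.
  1: ids {1, 5, 6} → SUM(o.qty)=26
  2: ids {3, 7, 9, 10, 11, 12, 13} → SUM(o.qty)=63
  3: ids {2, 4, 8} → SUM(o.qty)=19

Austin | 26 ; Austin | 63 ; Geneva | 19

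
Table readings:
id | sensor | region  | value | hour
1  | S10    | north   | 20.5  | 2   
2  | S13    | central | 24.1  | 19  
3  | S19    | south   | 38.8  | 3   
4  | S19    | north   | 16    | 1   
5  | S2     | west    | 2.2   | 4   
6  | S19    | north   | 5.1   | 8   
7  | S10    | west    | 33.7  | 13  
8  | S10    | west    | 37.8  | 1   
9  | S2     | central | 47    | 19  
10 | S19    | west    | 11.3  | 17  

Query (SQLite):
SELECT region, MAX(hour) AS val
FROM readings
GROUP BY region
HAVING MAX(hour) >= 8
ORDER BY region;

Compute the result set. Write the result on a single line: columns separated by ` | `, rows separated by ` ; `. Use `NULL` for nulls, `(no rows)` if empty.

Partition readings by region; compute MAX(hour) within each group.
HAVING: keep groups where MAX(hour) >= 8.
  central: ids {2, 9} → MAX(hour)=19
  north: ids {1, 4, 6} → MAX(hour)=8
  south: ids {3} → MAX(hour)=3
  west: ids {5, 7, 8, 10} → MAX(hour)=17

central | 19 ; north | 8 ; west | 17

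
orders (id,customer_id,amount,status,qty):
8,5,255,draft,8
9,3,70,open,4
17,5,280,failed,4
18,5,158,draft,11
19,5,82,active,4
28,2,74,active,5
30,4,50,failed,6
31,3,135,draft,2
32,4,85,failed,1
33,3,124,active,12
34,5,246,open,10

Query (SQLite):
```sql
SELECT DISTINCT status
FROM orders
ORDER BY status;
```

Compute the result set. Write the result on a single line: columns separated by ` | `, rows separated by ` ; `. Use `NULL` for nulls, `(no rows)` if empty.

active ; draft ; failed ; open

Collect distinct status values from orders.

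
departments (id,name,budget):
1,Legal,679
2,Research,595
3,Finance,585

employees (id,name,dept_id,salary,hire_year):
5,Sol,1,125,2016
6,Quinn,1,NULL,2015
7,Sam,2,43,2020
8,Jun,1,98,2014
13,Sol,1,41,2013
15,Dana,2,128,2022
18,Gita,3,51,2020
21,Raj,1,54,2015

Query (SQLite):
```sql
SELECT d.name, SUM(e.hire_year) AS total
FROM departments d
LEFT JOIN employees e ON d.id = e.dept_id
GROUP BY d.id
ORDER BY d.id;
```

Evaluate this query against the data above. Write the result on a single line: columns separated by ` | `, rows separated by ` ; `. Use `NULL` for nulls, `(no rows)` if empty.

Legal | 10073 ; Research | 4042 ; Finance | 2020

LEFT JOIN keeps every departments row; unmatched ones get NULL for employees columns.
Group by departments.id and compute SUM(e.hire_year). SUM over an all-NULL group is NULL.
  1: ids {5, 6, 8, 13, 21} → SUM(e.hire_year)=10073
  2: ids {7, 15} → SUM(e.hire_year)=4042
  3: ids {18} → SUM(e.hire_year)=2020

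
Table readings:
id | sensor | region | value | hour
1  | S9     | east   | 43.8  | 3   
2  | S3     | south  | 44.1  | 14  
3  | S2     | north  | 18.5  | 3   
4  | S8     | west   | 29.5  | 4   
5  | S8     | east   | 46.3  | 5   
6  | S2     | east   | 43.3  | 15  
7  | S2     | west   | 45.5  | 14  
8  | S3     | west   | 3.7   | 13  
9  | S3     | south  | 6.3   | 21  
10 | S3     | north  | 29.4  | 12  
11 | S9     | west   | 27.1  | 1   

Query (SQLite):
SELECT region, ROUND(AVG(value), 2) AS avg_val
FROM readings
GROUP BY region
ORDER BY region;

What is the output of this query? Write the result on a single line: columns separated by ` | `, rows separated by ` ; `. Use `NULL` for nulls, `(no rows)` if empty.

Partition readings by region; compute ROUND(AVG(value), 2) within each group.
  east: ids {1, 5, 6} → ROUND(AVG(value), 2)=44.47
  north: ids {3, 10} → ROUND(AVG(value), 2)=23.95
  south: ids {2, 9} → ROUND(AVG(value), 2)=25.2
  west: ids {4, 7, 8, 11} → ROUND(AVG(value), 2)=26.45

east | 44.47 ; north | 23.95 ; south | 25.2 ; west | 26.45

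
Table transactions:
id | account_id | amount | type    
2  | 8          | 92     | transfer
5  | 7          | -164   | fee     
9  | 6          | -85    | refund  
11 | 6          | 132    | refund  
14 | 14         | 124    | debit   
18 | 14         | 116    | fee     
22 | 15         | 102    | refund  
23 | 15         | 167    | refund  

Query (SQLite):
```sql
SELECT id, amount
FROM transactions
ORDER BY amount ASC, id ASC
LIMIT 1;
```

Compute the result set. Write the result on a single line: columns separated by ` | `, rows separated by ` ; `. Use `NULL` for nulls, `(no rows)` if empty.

5 | -164

Sort by amount asc, tiebreak id asc: (-164, id=5), (-85, id=9), (92, id=2), (102, id=22) …. Take first 1.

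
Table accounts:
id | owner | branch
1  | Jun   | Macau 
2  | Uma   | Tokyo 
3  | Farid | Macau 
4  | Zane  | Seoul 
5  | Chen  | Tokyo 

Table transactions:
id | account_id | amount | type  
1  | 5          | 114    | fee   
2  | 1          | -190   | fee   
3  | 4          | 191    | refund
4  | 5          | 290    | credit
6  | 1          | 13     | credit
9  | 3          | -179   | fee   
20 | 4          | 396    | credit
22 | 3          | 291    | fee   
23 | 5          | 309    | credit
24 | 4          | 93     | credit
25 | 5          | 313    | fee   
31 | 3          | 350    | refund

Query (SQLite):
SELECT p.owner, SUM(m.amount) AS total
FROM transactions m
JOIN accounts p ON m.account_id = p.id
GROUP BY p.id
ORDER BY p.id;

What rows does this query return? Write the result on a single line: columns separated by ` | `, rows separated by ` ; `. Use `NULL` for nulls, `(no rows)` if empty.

Join each transactions row to its accounts via account_id.
Group joined rows by accounts.id; compute SUM(m.amount) per group.
  1: ids {2, 6} → SUM(m.amount)=-177
  3: ids {9, 22, 31} → SUM(m.amount)=462
  4: ids {3, 20, 24} → SUM(m.amount)=680
  5: ids {1, 4, 23, 25} → SUM(m.amount)=1026

Jun | -177 ; Farid | 462 ; Zane | 680 ; Chen | 1026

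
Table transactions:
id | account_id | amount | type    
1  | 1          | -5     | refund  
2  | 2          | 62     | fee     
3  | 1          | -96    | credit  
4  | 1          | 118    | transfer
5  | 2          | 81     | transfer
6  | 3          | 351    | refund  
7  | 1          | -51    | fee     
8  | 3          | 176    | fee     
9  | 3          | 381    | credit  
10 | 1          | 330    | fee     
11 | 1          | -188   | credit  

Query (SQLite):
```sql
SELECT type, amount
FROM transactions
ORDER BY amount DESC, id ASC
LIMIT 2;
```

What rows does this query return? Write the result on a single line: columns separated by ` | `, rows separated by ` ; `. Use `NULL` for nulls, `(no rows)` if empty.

Sort by amount desc, tiebreak id asc: (381, id=9), (351, id=6), (330, id=10), (176, id=8), (118, id=4) …. Take first 2.

credit | 381 ; refund | 351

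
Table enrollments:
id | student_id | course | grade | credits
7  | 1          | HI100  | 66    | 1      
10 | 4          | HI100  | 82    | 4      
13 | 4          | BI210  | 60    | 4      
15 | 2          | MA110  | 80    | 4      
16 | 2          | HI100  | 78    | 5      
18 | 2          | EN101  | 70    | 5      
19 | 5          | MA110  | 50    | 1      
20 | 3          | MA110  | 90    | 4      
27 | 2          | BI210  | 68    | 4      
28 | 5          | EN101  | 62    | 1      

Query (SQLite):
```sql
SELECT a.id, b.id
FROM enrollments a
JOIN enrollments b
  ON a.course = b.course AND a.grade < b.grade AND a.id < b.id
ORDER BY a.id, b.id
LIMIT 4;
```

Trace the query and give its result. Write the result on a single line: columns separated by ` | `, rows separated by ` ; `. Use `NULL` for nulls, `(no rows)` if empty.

7 | 10 ; 7 | 16 ; 13 | 27 ; 15 | 20

Pairs (a,b) with same course, a.grade < b.grade, a.id < b.id.
course groups: BI210:{13,27} EN101:{18,28} HI100:{7,10,16} MA110:{15,19,20}
Ordered by (a.id, b.id); first 4.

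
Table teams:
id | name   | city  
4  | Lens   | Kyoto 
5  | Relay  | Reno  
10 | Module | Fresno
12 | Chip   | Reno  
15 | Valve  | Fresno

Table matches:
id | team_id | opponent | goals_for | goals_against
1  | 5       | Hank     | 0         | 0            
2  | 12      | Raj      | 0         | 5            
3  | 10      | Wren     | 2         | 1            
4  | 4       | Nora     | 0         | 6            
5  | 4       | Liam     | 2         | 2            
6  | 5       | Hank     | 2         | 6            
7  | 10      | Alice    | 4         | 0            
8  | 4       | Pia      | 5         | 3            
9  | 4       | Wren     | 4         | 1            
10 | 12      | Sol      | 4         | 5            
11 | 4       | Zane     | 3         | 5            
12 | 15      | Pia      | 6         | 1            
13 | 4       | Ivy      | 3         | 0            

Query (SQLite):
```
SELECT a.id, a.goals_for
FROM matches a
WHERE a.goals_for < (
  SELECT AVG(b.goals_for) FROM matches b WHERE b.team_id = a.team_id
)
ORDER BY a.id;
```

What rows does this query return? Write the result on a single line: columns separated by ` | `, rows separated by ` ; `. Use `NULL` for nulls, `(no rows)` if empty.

1 | 0 ; 2 | 0 ; 3 | 2 ; 4 | 0 ; 5 | 2

For each matches row a, compute AVG(goals_for) over rows sharing a.team_id.
Keep row a if a.goals_for < that per-group AVG.
  team_id=4: AVG(goals_for) = 2.833333
  team_id=5: AVG(goals_for) = 1.0
  team_id=10: AVG(goals_for) = 3.0
  team_id=12: AVG(goals_for) = 2.0
  team_id=15: AVG(goals_for) = 6.0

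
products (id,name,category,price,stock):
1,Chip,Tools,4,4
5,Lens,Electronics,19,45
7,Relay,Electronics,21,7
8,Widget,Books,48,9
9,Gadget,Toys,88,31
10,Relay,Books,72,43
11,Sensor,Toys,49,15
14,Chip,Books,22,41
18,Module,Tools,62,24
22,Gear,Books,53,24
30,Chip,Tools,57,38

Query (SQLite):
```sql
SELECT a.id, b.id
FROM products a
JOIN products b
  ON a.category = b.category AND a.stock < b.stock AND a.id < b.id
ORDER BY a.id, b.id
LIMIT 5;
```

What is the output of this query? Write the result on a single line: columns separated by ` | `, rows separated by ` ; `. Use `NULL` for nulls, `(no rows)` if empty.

1 | 18 ; 1 | 30 ; 8 | 10 ; 8 | 14 ; 8 | 22

Pairs (a,b) with same category, a.stock < b.stock, a.id < b.id.
category groups: Books:{8,10,14,22} Electronics:{5,7} Tools:{1,18,30} Toys:{9,11}
Ordered by (a.id, b.id); first 5.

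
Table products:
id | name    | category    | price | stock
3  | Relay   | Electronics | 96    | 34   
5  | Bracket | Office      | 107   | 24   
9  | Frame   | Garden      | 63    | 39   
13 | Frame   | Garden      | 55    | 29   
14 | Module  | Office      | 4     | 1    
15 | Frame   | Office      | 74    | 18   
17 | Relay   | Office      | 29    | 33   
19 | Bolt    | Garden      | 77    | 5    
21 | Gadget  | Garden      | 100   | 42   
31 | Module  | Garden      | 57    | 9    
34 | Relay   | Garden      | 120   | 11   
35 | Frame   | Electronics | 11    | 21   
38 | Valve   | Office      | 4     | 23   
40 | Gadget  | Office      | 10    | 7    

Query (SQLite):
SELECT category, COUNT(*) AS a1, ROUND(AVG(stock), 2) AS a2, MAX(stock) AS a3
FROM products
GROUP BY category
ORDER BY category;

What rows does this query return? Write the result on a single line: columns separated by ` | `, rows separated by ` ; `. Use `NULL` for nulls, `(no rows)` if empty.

Group products by category.
Per group compute: COUNT(*), ROUND(AVG(stock), 2), MAX(stock).
  Electronics: ids {3, 35} → COUNT(*)=2, ROUND(AVG(stock), 2)=27.5, MAX(stock)=34
  Garden: ids {9, 13, 19, 21, 31, 34} → COUNT(*)=6, ROUND(AVG(stock), 2)=22.5, MAX(stock)=42
  Office: ids {5, 14, 15, 17, 38, 40} → COUNT(*)=6, ROUND(AVG(stock), 2)=17.67, MAX(stock)=33

Electronics | 2 | 27.5 | 34 ; Garden | 6 | 22.5 | 42 ; Office | 6 | 17.67 | 33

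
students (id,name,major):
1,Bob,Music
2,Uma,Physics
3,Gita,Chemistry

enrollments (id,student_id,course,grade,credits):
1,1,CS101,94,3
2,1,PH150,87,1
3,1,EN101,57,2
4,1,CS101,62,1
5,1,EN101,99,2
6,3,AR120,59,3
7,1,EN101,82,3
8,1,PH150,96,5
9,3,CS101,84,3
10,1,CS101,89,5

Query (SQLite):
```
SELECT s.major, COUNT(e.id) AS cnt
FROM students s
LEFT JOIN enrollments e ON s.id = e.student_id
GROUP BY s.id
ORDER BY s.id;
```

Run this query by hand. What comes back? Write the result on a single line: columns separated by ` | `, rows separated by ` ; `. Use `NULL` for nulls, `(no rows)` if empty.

LEFT JOIN keeps every students row; unmatched ones get NULL for enrollments columns.
Group by students.id and compute COUNT(e.id). COUNT(col) of an all-NULL group is 0.
  1: ids {1, 2, 3, 4, 5, 7, 8, 10} → COUNT(e.id)=8
  2: ids {—} → COUNT(e.id)=0
  3: ids {6, 9} → COUNT(e.id)=2

Music | 8 ; Physics | 0 ; Chemistry | 2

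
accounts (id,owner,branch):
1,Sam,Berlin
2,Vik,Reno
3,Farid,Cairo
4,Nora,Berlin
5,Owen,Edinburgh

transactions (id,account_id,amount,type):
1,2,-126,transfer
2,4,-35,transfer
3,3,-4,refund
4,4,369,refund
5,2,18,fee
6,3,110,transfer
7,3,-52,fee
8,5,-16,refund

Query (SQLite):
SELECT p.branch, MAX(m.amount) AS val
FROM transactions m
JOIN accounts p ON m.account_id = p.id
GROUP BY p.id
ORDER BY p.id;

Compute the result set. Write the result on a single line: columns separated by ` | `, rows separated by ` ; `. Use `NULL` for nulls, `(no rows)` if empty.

Join each transactions row to its accounts via account_id.
Group joined rows by accounts.id; compute MAX(m.amount) per group.
  2: ids {1, 5} → MAX(m.amount)=18
  3: ids {3, 6, 7} → MAX(m.amount)=110
  4: ids {2, 4} → MAX(m.amount)=369
  5: ids {8} → MAX(m.amount)=-16

Reno | 18 ; Cairo | 110 ; Berlin | 369 ; Edinburgh | -16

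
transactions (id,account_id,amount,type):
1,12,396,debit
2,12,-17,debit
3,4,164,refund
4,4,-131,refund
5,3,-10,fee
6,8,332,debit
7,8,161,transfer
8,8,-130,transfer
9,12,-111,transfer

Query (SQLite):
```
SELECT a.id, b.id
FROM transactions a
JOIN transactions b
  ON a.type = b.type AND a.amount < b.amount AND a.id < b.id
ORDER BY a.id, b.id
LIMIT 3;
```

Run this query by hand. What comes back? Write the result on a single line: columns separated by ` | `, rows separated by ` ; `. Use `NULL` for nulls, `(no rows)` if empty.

Pairs (a,b) with same type, a.amount < b.amount, a.id < b.id.
type groups: debit:{1,2,6} fee:{5} refund:{3,4} transfer:{7,8,9}
Ordered by (a.id, b.id); first 3.

2 | 6 ; 8 | 9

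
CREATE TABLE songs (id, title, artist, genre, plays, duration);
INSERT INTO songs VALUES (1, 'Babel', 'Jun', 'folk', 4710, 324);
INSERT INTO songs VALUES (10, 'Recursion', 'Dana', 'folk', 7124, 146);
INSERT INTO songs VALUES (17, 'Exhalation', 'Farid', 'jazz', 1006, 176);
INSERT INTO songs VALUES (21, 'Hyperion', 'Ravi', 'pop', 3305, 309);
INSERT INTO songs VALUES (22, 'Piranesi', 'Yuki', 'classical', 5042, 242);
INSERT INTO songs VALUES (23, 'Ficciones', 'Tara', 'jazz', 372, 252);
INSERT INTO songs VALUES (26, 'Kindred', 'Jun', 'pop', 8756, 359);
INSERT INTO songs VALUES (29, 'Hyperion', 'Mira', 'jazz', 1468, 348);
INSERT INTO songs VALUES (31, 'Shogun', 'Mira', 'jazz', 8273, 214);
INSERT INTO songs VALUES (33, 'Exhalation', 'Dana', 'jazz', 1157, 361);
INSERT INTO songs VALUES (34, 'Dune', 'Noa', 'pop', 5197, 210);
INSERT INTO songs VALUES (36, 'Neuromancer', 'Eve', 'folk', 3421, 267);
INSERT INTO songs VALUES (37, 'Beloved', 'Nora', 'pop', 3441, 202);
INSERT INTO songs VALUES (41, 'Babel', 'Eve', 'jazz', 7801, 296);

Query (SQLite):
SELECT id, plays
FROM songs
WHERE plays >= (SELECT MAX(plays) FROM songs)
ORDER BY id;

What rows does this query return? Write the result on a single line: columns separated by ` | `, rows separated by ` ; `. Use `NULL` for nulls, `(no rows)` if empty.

26 | 8756

Scalar subquery: MAX(plays) over all songs rows = 8756.
Keep rows where plays >= that value.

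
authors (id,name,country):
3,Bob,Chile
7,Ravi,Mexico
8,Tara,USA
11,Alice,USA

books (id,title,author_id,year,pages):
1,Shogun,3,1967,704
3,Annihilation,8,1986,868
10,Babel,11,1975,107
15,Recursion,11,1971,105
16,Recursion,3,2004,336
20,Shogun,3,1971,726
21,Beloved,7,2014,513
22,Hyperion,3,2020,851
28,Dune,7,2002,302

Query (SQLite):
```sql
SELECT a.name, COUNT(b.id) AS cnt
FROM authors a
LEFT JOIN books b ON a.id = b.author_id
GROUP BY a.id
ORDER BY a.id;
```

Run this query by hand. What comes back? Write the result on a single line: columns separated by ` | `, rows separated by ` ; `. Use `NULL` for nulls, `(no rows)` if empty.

Bob | 4 ; Ravi | 2 ; Tara | 1 ; Alice | 2

LEFT JOIN keeps every authors row; unmatched ones get NULL for books columns.
Group by authors.id and compute COUNT(b.id). COUNT(col) of an all-NULL group is 0.
  3: ids {1, 16, 20, 22} → COUNT(b.id)=4
  7: ids {21, 28} → COUNT(b.id)=2
  8: ids {3} → COUNT(b.id)=1
  11: ids {10, 15} → COUNT(b.id)=2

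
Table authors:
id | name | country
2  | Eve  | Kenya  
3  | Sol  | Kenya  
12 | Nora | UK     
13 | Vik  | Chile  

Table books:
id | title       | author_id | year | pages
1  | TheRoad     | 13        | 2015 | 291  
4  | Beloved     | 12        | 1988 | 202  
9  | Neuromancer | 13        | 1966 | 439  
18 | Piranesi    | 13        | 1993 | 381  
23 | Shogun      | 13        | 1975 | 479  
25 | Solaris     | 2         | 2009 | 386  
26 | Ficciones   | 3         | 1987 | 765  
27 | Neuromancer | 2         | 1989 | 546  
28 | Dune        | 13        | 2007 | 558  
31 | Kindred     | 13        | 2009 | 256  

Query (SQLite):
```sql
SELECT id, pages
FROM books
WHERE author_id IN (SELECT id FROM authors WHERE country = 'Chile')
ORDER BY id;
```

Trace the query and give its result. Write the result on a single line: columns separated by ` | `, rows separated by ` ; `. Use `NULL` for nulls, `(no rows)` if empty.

Inner query: authors.id where country = 'Chile'.
Outer: keep books rows whose author_id is in that set.
Inner query → {13}

1 | 291 ; 9 | 439 ; 18 | 381 ; 23 | 479 ; 28 | 558 ; 31 | 256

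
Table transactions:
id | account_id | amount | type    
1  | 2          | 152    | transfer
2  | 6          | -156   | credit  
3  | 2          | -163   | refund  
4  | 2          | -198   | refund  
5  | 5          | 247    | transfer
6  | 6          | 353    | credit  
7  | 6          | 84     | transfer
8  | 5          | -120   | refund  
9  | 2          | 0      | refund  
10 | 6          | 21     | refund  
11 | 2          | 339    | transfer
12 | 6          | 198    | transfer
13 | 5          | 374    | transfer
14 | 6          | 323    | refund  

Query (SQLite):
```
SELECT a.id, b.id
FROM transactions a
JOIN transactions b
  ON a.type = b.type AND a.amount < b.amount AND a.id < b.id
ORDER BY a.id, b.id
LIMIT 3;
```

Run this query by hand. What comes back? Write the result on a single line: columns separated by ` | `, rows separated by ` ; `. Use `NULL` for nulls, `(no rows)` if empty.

1 | 5 ; 1 | 11 ; 1 | 12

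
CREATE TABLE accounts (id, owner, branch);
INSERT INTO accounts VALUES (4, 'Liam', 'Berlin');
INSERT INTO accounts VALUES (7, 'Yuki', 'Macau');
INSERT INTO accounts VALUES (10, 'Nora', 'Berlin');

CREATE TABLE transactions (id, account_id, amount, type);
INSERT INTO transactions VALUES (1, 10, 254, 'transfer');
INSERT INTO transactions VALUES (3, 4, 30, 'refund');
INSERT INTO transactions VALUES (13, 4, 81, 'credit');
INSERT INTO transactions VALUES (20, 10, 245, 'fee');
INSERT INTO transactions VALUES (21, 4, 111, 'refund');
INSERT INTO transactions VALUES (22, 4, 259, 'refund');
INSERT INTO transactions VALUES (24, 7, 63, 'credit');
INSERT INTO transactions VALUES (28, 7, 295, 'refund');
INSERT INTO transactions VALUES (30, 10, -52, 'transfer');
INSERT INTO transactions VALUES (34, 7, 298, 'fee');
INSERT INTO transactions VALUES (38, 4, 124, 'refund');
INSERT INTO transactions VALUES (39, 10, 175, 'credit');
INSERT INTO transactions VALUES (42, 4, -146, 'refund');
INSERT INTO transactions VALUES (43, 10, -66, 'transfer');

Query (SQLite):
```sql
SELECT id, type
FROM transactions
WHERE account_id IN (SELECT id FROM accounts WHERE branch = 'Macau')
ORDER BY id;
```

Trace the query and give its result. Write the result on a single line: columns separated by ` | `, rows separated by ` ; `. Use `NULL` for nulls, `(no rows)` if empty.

Inner query: accounts.id where branch = 'Macau'.
Outer: keep transactions rows whose account_id is in that set.
Inner query → {7}

24 | credit ; 28 | refund ; 34 | fee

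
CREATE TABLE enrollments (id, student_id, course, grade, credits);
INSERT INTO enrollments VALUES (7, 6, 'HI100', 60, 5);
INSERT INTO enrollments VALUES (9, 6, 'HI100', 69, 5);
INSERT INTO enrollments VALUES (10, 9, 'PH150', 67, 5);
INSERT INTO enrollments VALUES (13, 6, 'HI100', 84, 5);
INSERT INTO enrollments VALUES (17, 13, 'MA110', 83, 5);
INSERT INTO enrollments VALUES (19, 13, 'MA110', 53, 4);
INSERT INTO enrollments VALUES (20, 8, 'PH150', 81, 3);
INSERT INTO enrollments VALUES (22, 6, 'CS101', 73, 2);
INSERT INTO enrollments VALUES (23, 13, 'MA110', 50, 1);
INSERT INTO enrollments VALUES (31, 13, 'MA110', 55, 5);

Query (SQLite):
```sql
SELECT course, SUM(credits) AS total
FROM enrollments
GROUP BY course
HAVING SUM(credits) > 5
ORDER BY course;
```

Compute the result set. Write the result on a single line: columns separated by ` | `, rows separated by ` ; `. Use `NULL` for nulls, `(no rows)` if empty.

HI100 | 15 ; MA110 | 15 ; PH150 | 8

Partition enrollments by course; compute SUM(credits) within each group.
HAVING: keep groups where SUM(credits) > 5.
  CS101: ids {22} → SUM(credits)=2
  HI100: ids {7, 9, 13} → SUM(credits)=15
  MA110: ids {17, 19, 23, 31} → SUM(credits)=15
  PH150: ids {10, 20} → SUM(credits)=8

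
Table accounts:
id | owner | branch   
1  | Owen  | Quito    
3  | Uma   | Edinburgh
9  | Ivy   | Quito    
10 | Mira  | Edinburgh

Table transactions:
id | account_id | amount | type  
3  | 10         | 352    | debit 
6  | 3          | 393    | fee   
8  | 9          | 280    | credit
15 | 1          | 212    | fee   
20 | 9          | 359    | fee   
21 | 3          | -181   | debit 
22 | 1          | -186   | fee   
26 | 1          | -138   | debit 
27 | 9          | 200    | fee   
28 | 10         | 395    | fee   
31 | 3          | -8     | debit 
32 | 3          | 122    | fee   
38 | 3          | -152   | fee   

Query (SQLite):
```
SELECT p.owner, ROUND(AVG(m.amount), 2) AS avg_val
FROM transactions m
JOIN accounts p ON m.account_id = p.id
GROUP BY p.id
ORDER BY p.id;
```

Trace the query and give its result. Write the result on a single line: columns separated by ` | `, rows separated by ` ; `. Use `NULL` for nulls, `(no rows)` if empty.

Join each transactions row to its accounts via account_id.
Group joined rows by accounts.id; compute ROUND(AVG(m.amount), 2) per group.
  1: ids {15, 22, 26} → ROUND(AVG(m.amount), 2)=-37.33
  3: ids {6, 21, 31, 32, 38} → ROUND(AVG(m.amount), 2)=34.8
  9: ids {8, 20, 27} → ROUND(AVG(m.amount), 2)=279.67
  10: ids {3, 28} → ROUND(AVG(m.amount), 2)=373.5

Owen | -37.33 ; Uma | 34.8 ; Ivy | 279.67 ; Mira | 373.5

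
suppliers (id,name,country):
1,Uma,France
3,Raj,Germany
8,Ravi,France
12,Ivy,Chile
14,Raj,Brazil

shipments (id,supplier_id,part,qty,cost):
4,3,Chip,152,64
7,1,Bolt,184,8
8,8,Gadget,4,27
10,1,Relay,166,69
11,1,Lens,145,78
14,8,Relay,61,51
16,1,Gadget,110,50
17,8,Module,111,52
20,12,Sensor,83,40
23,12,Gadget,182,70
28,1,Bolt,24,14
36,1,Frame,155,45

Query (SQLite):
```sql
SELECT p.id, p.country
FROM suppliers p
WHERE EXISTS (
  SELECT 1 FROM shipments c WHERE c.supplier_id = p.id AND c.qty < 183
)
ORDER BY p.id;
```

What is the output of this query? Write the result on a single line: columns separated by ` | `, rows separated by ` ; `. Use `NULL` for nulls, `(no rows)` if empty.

For each suppliers row, check whether any shipments with matching supplier_id has qty < 183.
Keep rows where that is true.

1 | France ; 3 | Germany ; 8 | France ; 12 | Chile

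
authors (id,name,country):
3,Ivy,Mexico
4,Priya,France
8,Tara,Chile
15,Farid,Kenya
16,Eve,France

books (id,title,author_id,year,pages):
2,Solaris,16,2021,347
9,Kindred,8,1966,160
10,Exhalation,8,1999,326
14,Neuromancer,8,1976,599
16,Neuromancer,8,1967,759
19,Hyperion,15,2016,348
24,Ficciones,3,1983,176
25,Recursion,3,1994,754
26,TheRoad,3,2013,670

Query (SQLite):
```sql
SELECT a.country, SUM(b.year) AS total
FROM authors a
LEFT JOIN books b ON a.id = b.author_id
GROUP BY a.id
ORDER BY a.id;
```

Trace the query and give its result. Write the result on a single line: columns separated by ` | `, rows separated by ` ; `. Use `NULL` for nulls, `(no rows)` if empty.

Mexico | 5990 ; France | NULL ; Chile | 7908 ; Kenya | 2016 ; France | 2021

LEFT JOIN keeps every authors row; unmatched ones get NULL for books columns.
Group by authors.id and compute SUM(b.year). SUM over an all-NULL group is NULL.
  3: ids {24, 25, 26} → SUM(b.year)=5990
  4: ids {—} → SUM(b.year)=NULL
  8: ids {9, 10, 14, 16} → SUM(b.year)=7908
  15: ids {19} → SUM(b.year)=2016
  16: ids {2} → SUM(b.year)=2021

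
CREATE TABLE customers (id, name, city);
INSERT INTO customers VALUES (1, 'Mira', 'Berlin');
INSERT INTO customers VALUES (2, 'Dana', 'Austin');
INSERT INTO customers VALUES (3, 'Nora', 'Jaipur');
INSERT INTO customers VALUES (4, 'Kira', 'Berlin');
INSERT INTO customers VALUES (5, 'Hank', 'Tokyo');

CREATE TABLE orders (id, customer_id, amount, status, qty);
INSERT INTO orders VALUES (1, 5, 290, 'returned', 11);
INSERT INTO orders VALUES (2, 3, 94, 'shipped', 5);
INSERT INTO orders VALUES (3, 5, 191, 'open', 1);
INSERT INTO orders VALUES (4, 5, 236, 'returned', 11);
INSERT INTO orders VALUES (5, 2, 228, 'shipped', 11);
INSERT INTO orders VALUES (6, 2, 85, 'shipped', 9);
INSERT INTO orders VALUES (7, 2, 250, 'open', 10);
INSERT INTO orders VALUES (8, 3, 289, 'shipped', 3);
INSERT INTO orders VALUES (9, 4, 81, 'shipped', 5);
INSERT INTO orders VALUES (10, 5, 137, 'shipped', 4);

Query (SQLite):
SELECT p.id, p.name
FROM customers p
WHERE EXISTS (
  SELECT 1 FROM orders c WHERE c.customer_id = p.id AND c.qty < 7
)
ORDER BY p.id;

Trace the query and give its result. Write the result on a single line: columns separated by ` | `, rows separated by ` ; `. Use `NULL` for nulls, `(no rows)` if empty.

3 | Nora ; 4 | Kira ; 5 | Hank

For each customers row, check whether any orders with matching customer_id has qty < 7.
Keep rows where that is true.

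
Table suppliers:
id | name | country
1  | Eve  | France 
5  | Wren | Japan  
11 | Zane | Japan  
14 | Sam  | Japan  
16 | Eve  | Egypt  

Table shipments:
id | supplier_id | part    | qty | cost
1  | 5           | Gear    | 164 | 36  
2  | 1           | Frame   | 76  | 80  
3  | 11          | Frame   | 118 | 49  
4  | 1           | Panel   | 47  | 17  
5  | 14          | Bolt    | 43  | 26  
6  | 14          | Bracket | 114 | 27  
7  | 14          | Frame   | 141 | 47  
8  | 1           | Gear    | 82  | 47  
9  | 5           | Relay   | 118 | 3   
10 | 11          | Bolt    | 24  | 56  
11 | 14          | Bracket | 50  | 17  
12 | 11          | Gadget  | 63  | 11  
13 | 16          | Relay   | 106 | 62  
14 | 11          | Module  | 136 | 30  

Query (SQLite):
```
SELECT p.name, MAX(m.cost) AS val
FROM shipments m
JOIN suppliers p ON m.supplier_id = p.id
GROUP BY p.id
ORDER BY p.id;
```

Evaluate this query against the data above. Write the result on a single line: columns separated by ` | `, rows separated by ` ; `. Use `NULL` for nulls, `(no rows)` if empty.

Join each shipments row to its suppliers via supplier_id.
Group joined rows by suppliers.id; compute MAX(m.cost) per group.
  1: ids {2, 4, 8} → MAX(m.cost)=80
  5: ids {1, 9} → MAX(m.cost)=36
  11: ids {3, 10, 12, 14} → MAX(m.cost)=56
  14: ids {5, 6, 7, 11} → MAX(m.cost)=47
  16: ids {13} → MAX(m.cost)=62

Eve | 80 ; Wren | 36 ; Zane | 56 ; Sam | 47 ; Eve | 62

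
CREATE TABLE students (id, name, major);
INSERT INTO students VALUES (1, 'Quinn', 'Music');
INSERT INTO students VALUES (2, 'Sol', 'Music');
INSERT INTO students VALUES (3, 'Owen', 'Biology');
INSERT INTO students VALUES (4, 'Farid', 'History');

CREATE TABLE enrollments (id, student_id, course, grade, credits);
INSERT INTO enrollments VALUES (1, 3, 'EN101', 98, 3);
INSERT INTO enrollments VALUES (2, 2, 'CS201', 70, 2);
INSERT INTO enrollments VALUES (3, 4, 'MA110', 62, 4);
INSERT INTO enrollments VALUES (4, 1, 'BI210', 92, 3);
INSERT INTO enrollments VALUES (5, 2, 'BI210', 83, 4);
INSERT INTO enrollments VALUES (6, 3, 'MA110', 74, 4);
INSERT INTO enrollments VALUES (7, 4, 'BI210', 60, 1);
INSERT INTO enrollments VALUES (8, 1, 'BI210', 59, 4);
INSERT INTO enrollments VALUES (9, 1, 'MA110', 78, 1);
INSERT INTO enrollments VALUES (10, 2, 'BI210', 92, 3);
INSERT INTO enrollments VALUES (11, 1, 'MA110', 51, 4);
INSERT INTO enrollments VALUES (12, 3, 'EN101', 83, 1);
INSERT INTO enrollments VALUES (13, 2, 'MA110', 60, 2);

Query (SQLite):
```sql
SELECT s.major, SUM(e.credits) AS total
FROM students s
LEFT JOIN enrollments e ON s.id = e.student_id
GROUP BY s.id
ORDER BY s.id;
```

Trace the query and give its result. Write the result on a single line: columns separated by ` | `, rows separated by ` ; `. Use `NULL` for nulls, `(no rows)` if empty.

Music | 12 ; Music | 11 ; Biology | 8 ; History | 5

LEFT JOIN keeps every students row; unmatched ones get NULL for enrollments columns.
Group by students.id and compute SUM(e.credits). SUM over an all-NULL group is NULL.
  1: ids {4, 8, 9, 11} → SUM(e.credits)=12
  2: ids {2, 5, 10, 13} → SUM(e.credits)=11
  3: ids {1, 6, 12} → SUM(e.credits)=8
  4: ids {3, 7} → SUM(e.credits)=5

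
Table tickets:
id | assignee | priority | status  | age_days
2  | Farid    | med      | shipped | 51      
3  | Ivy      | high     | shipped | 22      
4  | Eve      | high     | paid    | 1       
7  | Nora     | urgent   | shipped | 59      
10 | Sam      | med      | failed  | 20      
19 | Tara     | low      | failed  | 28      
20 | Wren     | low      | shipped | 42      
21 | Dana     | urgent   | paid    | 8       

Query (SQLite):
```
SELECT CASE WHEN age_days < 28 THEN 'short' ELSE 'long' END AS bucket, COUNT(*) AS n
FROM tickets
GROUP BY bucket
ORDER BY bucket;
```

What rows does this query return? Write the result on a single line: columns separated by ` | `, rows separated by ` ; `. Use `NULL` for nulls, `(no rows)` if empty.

Bucket rows by age_days < 28 → 'short' else 'long'; count each bucket.

long | 4 ; short | 4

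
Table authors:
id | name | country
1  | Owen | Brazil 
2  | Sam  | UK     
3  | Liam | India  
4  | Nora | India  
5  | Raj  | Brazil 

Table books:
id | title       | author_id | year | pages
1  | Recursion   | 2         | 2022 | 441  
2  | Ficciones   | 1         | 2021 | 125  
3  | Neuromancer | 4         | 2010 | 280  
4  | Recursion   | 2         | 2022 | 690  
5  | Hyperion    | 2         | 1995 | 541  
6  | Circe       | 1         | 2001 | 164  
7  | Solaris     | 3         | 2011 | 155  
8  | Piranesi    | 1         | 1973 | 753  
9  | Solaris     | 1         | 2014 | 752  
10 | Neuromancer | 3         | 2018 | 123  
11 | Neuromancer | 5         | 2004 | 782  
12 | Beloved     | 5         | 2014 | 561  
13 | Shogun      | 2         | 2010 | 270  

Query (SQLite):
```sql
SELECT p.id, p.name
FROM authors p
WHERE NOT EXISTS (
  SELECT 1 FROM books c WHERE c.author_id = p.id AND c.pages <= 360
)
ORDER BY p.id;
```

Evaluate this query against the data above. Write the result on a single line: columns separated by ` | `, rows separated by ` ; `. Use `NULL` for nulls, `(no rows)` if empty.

5 | Raj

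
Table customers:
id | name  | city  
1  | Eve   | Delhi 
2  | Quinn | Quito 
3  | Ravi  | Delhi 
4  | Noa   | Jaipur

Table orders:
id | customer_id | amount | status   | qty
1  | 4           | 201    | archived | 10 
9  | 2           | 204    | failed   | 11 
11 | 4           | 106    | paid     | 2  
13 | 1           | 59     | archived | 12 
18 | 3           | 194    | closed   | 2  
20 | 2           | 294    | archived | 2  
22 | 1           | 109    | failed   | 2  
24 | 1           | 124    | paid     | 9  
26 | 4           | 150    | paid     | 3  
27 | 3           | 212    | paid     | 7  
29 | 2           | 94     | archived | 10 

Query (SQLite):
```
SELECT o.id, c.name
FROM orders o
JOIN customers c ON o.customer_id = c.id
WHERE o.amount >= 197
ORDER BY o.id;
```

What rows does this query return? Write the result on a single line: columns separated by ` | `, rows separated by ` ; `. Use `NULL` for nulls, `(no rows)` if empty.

1 | Noa ; 9 | Quinn ; 20 | Quinn ; 27 | Ravi

Each orders row matches the customers row where customer_id = customers.id.
Then keep rows with o.amount >= 197.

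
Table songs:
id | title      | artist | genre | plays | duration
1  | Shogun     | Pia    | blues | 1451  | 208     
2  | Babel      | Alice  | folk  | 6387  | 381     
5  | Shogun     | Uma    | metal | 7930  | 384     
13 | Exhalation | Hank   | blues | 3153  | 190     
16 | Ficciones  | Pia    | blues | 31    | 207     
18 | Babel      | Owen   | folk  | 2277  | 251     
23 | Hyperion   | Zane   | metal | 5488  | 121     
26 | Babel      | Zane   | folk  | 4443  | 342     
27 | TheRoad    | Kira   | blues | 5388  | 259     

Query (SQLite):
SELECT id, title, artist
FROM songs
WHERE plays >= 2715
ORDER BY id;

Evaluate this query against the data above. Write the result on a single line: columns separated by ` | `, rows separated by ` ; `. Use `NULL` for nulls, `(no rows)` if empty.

plays >= 2715: ids {2, 5, 13, 23, 26, 27}

2 | Babel | Alice ; 5 | Shogun | Uma ; 13 | Exhalation | Hank ; 23 | Hyperion | Zane ; 26 | Babel | Zane ; 27 | TheRoad | Kira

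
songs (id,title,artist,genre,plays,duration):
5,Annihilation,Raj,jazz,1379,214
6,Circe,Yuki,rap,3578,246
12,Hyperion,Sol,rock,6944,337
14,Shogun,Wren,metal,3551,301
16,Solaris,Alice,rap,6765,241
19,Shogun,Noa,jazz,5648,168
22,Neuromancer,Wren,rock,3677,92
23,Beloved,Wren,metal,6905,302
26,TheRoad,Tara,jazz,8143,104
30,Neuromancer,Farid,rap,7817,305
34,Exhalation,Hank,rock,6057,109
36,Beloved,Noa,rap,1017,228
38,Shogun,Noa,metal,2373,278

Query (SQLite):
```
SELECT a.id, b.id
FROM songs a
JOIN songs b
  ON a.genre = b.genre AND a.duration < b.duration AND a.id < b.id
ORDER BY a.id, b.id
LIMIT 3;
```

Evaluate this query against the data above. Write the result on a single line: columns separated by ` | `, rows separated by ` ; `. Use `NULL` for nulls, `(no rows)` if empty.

6 | 30 ; 14 | 23 ; 16 | 30

Pairs (a,b) with same genre, a.duration < b.duration, a.id < b.id.
genre groups: jazz:{5,19,26} metal:{14,23,38} rap:{6,16,30,36} rock:{12,22,34}
Ordered by (a.id, b.id); first 3.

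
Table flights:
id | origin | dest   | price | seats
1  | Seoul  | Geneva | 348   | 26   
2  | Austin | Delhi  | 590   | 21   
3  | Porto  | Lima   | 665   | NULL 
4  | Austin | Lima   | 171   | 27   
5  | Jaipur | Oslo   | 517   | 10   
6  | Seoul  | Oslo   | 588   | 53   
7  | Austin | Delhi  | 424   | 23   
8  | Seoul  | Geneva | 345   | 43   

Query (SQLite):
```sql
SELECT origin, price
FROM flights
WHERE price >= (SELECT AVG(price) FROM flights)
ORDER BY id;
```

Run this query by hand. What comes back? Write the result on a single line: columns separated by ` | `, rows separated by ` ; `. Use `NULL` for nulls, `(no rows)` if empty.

Scalar subquery: AVG(price) over all flights rows = 456.0.
Keep rows where price >= that value.

Austin | 590 ; Porto | 665 ; Jaipur | 517 ; Seoul | 588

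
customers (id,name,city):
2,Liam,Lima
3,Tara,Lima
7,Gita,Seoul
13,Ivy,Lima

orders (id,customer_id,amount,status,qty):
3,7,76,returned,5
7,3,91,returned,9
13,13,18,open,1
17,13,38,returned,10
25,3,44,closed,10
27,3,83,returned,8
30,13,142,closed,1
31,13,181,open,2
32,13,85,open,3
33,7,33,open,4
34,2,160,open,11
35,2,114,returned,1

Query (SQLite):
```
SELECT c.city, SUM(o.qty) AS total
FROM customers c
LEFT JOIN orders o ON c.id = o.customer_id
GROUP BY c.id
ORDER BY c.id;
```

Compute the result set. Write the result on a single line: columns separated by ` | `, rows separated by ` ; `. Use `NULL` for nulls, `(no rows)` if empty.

Lima | 12 ; Lima | 27 ; Seoul | 9 ; Lima | 17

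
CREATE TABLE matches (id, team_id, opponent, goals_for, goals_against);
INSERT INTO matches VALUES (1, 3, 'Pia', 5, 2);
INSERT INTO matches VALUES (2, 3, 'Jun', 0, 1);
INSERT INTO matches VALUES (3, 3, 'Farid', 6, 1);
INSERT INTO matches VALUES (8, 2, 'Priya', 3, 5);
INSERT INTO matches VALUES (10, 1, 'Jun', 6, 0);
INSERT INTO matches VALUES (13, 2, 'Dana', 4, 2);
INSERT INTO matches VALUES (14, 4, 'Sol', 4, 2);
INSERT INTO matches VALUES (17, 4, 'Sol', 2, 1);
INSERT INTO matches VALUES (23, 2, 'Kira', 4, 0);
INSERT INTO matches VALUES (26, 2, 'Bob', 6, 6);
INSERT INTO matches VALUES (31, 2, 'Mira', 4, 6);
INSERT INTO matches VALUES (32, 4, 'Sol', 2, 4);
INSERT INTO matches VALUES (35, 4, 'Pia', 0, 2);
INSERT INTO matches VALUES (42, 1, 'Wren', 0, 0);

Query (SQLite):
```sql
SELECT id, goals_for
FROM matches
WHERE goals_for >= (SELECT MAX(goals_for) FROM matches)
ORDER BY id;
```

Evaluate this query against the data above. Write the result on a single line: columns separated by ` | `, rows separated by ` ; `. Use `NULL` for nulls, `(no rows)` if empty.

3 | 6 ; 10 | 6 ; 26 | 6

Scalar subquery: MAX(goals_for) over all matches rows = 6.
Keep rows where goals_for >= that value.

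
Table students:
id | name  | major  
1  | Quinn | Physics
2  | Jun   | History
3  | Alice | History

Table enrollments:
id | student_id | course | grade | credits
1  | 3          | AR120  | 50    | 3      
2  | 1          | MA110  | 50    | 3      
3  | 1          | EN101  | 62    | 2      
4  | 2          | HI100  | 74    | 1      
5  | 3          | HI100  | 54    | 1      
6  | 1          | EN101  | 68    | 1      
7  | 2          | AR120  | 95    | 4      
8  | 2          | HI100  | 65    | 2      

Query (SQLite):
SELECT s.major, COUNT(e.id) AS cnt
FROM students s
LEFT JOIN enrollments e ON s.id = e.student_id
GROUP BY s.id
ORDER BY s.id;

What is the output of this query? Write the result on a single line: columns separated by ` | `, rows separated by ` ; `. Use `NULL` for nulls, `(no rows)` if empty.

Physics | 3 ; History | 3 ; History | 2

LEFT JOIN keeps every students row; unmatched ones get NULL for enrollments columns.
Group by students.id and compute COUNT(e.id). COUNT(col) of an all-NULL group is 0.
  1: ids {2, 3, 6} → COUNT(e.id)=3
  2: ids {4, 7, 8} → COUNT(e.id)=3
  3: ids {1, 5} → COUNT(e.id)=2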